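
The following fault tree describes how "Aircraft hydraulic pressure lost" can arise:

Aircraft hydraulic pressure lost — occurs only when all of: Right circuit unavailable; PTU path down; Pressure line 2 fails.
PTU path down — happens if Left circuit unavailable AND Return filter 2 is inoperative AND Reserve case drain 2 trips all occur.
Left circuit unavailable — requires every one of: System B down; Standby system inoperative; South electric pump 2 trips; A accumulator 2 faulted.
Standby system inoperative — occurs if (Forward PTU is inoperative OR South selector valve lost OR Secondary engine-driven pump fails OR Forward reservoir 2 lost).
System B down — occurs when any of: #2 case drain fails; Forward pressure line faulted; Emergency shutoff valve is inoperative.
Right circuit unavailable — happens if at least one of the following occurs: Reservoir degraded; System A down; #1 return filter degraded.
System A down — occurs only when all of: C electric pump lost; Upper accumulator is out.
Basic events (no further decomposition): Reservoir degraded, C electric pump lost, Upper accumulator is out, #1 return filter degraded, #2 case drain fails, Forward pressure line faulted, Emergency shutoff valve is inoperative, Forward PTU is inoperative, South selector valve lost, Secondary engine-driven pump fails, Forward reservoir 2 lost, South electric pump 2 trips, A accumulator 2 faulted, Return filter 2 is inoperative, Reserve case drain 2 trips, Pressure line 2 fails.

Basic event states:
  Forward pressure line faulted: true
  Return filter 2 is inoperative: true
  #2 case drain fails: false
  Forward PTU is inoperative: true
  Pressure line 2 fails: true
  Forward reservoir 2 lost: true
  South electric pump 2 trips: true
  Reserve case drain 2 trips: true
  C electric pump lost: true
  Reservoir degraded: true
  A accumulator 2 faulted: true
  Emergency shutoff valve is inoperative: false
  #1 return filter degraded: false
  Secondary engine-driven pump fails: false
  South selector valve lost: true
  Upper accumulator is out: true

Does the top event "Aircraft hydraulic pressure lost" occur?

System A down [AND]: C electric pump lost=occurs, Upper accumulator is out=occurs → all inputs occur → occurs.
Right circuit unavailable [OR]: Reservoir degraded=occurs, System A down=occurs, #1 return filter degraded=not → at least one input occurs → occurs.
System B down [OR]: #2 case drain fails=not, Forward pressure line faulted=occurs, Emergency shutoff valve is inoperative=not → at least one input occurs → occurs.
Standby system inoperative [OR]: Forward PTU is inoperative=occurs, South selector valve lost=occurs, Secondary engine-driven pump fails=not, Forward reservoir 2 lost=occurs → at least one input occurs → occurs.
Left circuit unavailable [AND]: System B down=occurs, Standby system inoperative=occurs, South electric pump 2 trips=occurs, A accumulator 2 faulted=occurs → all inputs occur → occurs.
PTU path down [AND]: Left circuit unavailable=occurs, Return filter 2 is inoperative=occurs, Reserve case drain 2 trips=occurs → all inputs occur → occurs.
Aircraft hydraulic pressure lost [AND]: Right circuit unavailable=occurs, PTU path down=occurs, Pressure line 2 fails=occurs → all inputs occur → occurs.

Yes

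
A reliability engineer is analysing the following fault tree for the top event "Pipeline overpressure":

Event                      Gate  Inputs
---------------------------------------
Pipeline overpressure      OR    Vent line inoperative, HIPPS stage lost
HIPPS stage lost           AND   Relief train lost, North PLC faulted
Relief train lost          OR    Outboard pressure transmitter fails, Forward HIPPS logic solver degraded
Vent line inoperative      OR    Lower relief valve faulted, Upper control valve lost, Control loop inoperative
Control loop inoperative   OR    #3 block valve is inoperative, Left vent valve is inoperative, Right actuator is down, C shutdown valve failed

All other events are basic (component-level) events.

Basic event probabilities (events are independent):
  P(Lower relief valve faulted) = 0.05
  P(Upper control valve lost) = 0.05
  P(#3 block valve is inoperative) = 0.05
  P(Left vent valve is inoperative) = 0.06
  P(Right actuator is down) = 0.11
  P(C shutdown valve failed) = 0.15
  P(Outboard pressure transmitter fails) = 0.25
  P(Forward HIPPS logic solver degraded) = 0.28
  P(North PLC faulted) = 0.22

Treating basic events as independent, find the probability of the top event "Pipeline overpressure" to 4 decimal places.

P(Control loop inoperative) [OR] = 1 − (1−0.05) × (1−0.06) × (1−0.11) × (1−0.15) = 0.324446
P(Vent line inoperative) [OR] = 1 − (1−0.05) × (1−0.05) × (1−0.324446) = 0.390313
P(Relief train lost) [OR] = 1 − (1−0.25) × (1−0.28) = 0.460000
P(HIPPS stage lost) [AND] = 0.460000 × 0.22 = 0.101200
P(Pipeline overpressure) [OR] = 1 − (1−0.390313) × (1−0.101200) = 0.452013
Rounded to 4 decimal places: P(Pipeline overpressure) ≈ 0.4520.

0.4520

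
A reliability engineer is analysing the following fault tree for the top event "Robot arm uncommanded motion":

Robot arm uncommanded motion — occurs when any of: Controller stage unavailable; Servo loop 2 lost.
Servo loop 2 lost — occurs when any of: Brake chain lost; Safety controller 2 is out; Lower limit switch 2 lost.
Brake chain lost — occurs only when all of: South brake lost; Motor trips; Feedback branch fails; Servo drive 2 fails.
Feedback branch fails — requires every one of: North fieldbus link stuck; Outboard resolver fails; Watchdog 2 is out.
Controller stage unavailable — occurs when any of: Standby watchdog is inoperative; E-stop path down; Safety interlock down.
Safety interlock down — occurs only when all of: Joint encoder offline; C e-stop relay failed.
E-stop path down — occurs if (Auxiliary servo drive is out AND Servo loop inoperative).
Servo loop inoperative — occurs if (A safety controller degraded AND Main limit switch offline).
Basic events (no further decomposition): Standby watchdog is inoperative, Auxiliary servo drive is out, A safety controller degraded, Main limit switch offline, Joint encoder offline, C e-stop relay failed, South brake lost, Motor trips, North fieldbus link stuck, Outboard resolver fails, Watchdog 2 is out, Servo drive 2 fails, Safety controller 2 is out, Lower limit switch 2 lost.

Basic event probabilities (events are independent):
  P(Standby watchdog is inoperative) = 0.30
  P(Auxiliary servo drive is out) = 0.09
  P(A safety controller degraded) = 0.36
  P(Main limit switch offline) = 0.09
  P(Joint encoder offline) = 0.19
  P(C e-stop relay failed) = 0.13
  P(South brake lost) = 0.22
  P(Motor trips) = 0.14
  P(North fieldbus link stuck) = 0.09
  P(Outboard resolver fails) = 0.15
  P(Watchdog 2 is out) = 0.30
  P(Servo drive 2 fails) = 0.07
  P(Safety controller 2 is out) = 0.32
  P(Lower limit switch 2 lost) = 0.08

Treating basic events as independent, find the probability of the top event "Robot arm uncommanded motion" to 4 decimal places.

0.5741

P(Servo loop inoperative) [AND] = 0.36 × 0.09 = 0.032400
P(E-stop path down) [AND] = 0.09 × 0.032400 = 0.002916
P(Safety interlock down) [AND] = 0.19 × 0.13 = 0.024700
P(Controller stage unavailable) [OR] = 1 − (1−0.30) × (1−0.002916) × (1−0.024700) = 0.319281
P(Feedback branch fails) [AND] = 0.09 × 0.15 × 0.30 = 0.004050
P(Brake chain lost) [AND] = 0.22 × 0.14 × 0.004050 × 0.07 = 0.000009
P(Servo loop 2 lost) [OR] = 1 − (1−0.000009) × (1−0.32) × (1−0.08) = 0.374406
P(Robot arm uncommanded motion) [OR] = 1 − (1−0.319281) × (1−0.374406) = 0.574146
Rounded to 4 decimal places: P(Robot arm uncommanded motion) ≈ 0.5741.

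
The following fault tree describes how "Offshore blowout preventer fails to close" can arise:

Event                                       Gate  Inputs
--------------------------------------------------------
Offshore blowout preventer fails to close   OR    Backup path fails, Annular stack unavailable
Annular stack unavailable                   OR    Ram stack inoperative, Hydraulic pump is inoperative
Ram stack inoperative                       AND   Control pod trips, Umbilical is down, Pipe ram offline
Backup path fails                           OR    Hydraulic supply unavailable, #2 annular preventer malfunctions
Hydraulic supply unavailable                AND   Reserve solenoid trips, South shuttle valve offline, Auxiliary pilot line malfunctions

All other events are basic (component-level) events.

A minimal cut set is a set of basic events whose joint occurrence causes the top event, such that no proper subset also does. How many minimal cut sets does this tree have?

Hydraulic supply unavailable [AND]: one cut set from each child combined → 1 × 1 × 1 = 1 cut set(s).
Backup path fails [OR]: union of children's cut sets → 2 cut set(s).
Ram stack inoperative [AND]: one cut set from each child combined → 1 × 1 × 1 = 1 cut set(s).
Annular stack unavailable [OR]: union of children's cut sets → 2 cut set(s).
Offshore blowout preventer fails to close [OR]: union of children's cut sets → 4 cut set(s).
Minimal cut sets: {Auxiliary pilot line malfunctions, Reserve solenoid trips, South shuttle valve offline}; {#2 annular preventer malfunctions}; {Control pod trips, Pipe ram offline, Umbilical is down}; {Hydraulic pump is inoperative}.

4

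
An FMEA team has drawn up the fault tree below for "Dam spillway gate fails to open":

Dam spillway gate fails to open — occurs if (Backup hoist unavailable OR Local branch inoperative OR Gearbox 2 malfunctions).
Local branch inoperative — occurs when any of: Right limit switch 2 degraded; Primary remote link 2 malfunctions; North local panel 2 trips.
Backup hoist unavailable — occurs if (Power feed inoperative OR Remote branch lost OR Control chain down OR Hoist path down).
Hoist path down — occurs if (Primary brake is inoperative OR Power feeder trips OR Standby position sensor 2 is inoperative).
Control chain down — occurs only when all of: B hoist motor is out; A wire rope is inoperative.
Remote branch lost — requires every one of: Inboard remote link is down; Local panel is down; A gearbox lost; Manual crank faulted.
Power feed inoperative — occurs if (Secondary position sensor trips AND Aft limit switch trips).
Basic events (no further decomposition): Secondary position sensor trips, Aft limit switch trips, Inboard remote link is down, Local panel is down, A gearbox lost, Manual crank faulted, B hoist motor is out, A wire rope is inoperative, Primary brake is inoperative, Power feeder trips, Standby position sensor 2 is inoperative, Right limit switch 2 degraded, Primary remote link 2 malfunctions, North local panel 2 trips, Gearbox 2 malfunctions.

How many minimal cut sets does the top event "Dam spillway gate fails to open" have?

Power feed inoperative [AND]: one cut set from each child combined → 1 × 1 = 1 cut set(s).
Remote branch lost [AND]: one cut set from each child combined → 1 × 1 × 1 × 1 = 1 cut set(s).
Control chain down [AND]: one cut set from each child combined → 1 × 1 = 1 cut set(s).
Hoist path down [OR]: union of children's cut sets → 3 cut set(s).
Backup hoist unavailable [OR]: union of children's cut sets → 6 cut set(s).
Local branch inoperative [OR]: union of children's cut sets → 3 cut set(s).
Dam spillway gate fails to open [OR]: union of children's cut sets → 10 cut set(s).
Minimal cut sets: {Aft limit switch trips, Secondary position sensor trips}; {A gearbox lost, Inboard remote link is down, Local panel is down, Manual crank faulted}; {A wire rope is inoperative, B hoist motor is out}; {Primary brake is inoperative}; {Power feeder trips}; {Standby position sensor 2 is inoperative}; {Right limit switch 2 degraded}; {Primary remote link 2 malfunctions}; {North local panel 2 trips}; {Gearbox 2 malfunctions}.

10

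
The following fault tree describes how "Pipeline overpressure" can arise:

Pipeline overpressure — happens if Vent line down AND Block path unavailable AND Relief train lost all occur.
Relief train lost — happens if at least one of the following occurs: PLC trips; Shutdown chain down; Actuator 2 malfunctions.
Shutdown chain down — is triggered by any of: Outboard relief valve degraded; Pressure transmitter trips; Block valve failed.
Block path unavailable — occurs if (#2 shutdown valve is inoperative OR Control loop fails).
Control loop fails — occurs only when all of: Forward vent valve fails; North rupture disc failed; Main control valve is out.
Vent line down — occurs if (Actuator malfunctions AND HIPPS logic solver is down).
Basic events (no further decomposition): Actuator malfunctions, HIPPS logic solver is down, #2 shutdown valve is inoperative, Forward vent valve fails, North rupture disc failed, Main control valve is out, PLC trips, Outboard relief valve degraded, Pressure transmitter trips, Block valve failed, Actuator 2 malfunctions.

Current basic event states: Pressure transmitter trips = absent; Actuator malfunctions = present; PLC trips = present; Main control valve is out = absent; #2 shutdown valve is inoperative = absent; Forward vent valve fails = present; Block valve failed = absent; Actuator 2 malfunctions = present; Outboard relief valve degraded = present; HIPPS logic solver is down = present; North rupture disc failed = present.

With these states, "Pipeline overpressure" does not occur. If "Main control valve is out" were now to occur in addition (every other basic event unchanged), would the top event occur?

Counterfactual: set "Main control valve is out" to occurred.
Vent line down [AND]: Actuator malfunctions=occurs, HIPPS logic solver is down=occurs → all inputs occur → occurs.
Control loop fails [AND]: Forward vent valve fails=occurs, North rupture disc failed=occurs, Main control valve is out=occurs → all inputs occur → occurs.
Block path unavailable [OR]: #2 shutdown valve is inoperative=not, Control loop fails=occurs → at least one input occurs → occurs.
Shutdown chain down [OR]: Outboard relief valve degraded=occurs, Pressure transmitter trips=not, Block valve failed=not → at least one input occurs → occurs.
Relief train lost [OR]: PLC trips=occurs, Shutdown chain down=occurs, Actuator 2 malfunctions=occurs → at least one input occurs → occurs.
Pipeline overpressure [AND]: Vent line down=occurs, Block path unavailable=occurs, Relief train lost=occurs → all inputs occur → occurs.

Yes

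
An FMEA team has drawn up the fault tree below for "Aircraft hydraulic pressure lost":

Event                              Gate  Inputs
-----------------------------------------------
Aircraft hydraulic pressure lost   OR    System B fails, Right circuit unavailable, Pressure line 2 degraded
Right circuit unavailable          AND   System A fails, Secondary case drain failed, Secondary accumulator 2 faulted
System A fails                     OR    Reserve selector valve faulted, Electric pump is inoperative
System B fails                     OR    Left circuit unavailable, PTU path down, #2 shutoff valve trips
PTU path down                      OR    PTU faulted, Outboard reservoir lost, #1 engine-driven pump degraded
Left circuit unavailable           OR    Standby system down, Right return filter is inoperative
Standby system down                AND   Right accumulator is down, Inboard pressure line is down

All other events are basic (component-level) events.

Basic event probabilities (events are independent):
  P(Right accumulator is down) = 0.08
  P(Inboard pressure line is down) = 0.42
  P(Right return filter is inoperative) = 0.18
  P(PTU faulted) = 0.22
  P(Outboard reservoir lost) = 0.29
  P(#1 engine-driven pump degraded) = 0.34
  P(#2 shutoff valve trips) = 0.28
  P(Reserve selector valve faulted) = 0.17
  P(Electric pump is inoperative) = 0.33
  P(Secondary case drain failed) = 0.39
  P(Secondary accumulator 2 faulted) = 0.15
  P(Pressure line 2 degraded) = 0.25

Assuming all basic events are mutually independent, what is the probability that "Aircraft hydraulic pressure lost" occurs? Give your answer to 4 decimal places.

P(Standby system down) [AND] = 0.08 × 0.42 = 0.033600
P(Left circuit unavailable) [OR] = 1 − (1−0.033600) × (1−0.18) = 0.207552
P(PTU path down) [OR] = 1 − (1−0.22) × (1−0.29) × (1−0.34) = 0.634492
P(System B fails) [OR] = 1 − (1−0.207552) × (1−0.634492) × (1−0.28) = 0.791455
P(System A fails) [OR] = 1 − (1−0.17) × (1−0.33) = 0.443900
P(Right circuit unavailable) [AND] = 0.443900 × 0.39 × 0.15 = 0.025968
P(Aircraft hydraulic pressure lost) [OR] = 1 − (1−0.791455) × (1−0.025968) × (1−0.25) = 0.847653
Rounded to 4 decimal places: P(Aircraft hydraulic pressure lost) ≈ 0.8477.

0.8477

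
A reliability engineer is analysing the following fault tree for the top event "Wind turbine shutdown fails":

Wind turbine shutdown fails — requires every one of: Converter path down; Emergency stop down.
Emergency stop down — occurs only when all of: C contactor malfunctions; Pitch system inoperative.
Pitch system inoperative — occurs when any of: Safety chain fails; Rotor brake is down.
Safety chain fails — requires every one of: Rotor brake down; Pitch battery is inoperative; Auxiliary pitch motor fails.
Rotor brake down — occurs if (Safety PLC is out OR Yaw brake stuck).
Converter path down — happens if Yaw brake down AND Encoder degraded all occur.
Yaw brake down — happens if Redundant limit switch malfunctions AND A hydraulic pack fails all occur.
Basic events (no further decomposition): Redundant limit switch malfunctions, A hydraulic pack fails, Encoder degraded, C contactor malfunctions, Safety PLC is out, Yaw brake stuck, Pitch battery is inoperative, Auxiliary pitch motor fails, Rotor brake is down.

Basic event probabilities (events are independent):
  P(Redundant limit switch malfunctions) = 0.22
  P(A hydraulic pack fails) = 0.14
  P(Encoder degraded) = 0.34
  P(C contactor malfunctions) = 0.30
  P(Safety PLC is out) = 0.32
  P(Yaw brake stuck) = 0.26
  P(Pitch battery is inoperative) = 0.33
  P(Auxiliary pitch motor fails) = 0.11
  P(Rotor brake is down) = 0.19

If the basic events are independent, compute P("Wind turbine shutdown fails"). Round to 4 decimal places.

P(Yaw brake down) [AND] = 0.22 × 0.14 = 0.030800
P(Converter path down) [AND] = 0.030800 × 0.34 = 0.010472
P(Rotor brake down) [OR] = 1 − (1−0.32) × (1−0.26) = 0.496800
P(Safety chain fails) [AND] = 0.496800 × 0.33 × 0.11 = 0.018034
P(Pitch system inoperative) [OR] = 1 − (1−0.018034) × (1−0.19) = 0.204608
P(Emergency stop down) [AND] = 0.30 × 0.204608 = 0.061382
P(Wind turbine shutdown fails) [AND] = 0.010472 × 0.061382 = 0.000643
Rounded to 4 decimal places: P(Wind turbine shutdown fails) ≈ 0.0006.

0.0006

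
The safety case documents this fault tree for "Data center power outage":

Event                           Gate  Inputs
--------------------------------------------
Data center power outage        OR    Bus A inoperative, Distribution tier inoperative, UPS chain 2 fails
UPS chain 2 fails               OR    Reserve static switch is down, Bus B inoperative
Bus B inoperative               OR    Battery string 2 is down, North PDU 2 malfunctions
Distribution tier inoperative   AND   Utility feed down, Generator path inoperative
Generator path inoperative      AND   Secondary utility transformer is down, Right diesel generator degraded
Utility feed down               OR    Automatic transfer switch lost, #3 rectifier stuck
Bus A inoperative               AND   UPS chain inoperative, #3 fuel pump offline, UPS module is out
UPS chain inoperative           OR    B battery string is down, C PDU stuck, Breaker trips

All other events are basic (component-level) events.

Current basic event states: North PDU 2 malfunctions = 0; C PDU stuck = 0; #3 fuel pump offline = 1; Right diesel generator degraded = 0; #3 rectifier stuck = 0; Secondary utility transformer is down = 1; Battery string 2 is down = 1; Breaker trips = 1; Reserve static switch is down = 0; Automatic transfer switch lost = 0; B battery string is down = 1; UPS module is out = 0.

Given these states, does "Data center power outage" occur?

Yes

UPS chain inoperative [OR]: B battery string is down=occurs, C PDU stuck=not, Breaker trips=occurs → at least one input occurs → occurs.
Bus A inoperative [AND]: UPS chain inoperative=occurs, #3 fuel pump offline=occurs, UPS module is out=not → not all inputs occur → does not occur.
Utility feed down [OR]: Automatic transfer switch lost=not, #3 rectifier stuck=not → no input occurs → does not occur.
Generator path inoperative [AND]: Secondary utility transformer is down=occurs, Right diesel generator degraded=not → not all inputs occur → does not occur.
Distribution tier inoperative [AND]: Utility feed down=not, Generator path inoperative=not → not all inputs occur → does not occur.
Bus B inoperative [OR]: Battery string 2 is down=occurs, North PDU 2 malfunctions=not → at least one input occurs → occurs.
UPS chain 2 fails [OR]: Reserve static switch is down=not, Bus B inoperative=occurs → at least one input occurs → occurs.
Data center power outage [OR]: Bus A inoperative=not, Distribution tier inoperative=not, UPS chain 2 fails=occurs → at least one input occurs → occurs.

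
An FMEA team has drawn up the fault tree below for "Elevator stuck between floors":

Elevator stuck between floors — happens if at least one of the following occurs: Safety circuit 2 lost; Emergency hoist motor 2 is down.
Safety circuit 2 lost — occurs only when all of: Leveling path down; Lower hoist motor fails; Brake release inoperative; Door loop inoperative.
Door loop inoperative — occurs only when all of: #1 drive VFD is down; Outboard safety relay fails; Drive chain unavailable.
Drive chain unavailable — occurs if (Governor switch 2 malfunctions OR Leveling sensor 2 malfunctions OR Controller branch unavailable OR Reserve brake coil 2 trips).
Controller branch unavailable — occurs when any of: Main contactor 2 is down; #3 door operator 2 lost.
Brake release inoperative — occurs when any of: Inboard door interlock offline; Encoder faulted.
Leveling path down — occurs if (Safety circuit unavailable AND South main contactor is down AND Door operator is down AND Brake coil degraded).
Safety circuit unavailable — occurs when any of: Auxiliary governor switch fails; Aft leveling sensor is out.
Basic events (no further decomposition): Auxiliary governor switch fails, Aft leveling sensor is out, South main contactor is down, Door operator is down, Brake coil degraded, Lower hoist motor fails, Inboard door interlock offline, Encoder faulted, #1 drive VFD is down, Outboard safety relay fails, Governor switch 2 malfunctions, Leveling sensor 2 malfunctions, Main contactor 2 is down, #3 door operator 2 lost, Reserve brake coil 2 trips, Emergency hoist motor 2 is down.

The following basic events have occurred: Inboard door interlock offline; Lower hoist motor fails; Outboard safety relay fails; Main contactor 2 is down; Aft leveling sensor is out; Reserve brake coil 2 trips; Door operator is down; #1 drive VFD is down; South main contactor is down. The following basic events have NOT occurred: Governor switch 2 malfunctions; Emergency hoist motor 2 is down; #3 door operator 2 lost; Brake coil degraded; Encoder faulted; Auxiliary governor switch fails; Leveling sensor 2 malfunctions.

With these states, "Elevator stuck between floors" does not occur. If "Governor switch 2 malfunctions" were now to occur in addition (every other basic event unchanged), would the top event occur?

Counterfactual: set "Governor switch 2 malfunctions" to occurred.
Safety circuit unavailable [OR]: Auxiliary governor switch fails=not, Aft leveling sensor is out=occurs → at least one input occurs → occurs.
Leveling path down [AND]: Safety circuit unavailable=occurs, South main contactor is down=occurs, Door operator is down=occurs, Brake coil degraded=not → not all inputs occur → does not occur.
Brake release inoperative [OR]: Inboard door interlock offline=occurs, Encoder faulted=not → at least one input occurs → occurs.
Controller branch unavailable [OR]: Main contactor 2 is down=occurs, #3 door operator 2 lost=not → at least one input occurs → occurs.
Drive chain unavailable [OR]: Governor switch 2 malfunctions=occurs, Leveling sensor 2 malfunctions=not, Controller branch unavailable=occurs, Reserve brake coil 2 trips=occurs → at least one input occurs → occurs.
Door loop inoperative [AND]: #1 drive VFD is down=occurs, Outboard safety relay fails=occurs, Drive chain unavailable=occurs → all inputs occur → occurs.
Safety circuit 2 lost [AND]: Leveling path down=not, Lower hoist motor fails=occurs, Brake release inoperative=occurs, Door loop inoperative=occurs → not all inputs occur → does not occur.
Elevator stuck between floors [OR]: Safety circuit 2 lost=not, Emergency hoist motor 2 is down=not → no input occurs → does not occur.

No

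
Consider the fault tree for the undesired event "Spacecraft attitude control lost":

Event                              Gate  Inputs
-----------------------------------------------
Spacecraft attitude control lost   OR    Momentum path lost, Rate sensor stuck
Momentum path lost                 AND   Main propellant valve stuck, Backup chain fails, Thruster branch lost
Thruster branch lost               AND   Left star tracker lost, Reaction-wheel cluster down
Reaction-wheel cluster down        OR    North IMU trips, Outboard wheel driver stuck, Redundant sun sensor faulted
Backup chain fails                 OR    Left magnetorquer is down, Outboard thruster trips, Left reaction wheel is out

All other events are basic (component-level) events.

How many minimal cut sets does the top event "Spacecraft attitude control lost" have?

10

Backup chain fails [OR]: union of children's cut sets → 3 cut set(s).
Reaction-wheel cluster down [OR]: union of children's cut sets → 3 cut set(s).
Thruster branch lost [AND]: one cut set from each child combined → 1 × 3 = 3 cut set(s).
Momentum path lost [AND]: one cut set from each child combined → 1 × 3 × 3 = 9 cut set(s).
Spacecraft attitude control lost [OR]: union of children's cut sets → 10 cut set(s).
Minimal cut sets: {Left magnetorquer is down, Left star tracker lost, Main propellant valve stuck, North IMU trips}; {Left magnetorquer is down, Left star tracker lost, Main propellant valve stuck, Outboard wheel driver stuck}; {Left magnetorquer is down, Left star tracker lost, Main propellant valve stuck, Redundant sun sensor faulted}; {Left star tracker lost, Main propellant valve stuck, North IMU trips, Outboard thruster trips}; {Left star tracker lost, Main propellant valve stuck, Outboard thruster trips, Outboard wheel driver stuck}; {Left star tracker lost, Main propellant valve stuck, Outboard thruster trips, Redundant sun sensor faulted}; {Left reaction wheel is out, Left star tracker lost, Main propellant valve stuck, North IMU trips}; {Left reaction wheel is out, Left star tracker lost, Main propellant valve stuck, Outboard wheel driver stuck}; {Left reaction wheel is out, Left star tracker lost, Main propellant valve stuck, Redundant sun sensor faulted}; {Rate sensor stuck}.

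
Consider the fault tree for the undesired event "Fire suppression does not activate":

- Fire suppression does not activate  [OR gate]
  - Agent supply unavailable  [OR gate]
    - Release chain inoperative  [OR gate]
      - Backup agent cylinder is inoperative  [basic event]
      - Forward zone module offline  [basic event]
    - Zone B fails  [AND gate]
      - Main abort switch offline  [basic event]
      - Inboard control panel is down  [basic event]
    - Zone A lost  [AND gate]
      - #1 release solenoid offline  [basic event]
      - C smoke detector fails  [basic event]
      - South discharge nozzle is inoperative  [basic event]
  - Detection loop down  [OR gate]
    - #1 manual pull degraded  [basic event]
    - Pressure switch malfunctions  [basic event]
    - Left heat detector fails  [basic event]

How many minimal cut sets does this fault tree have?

Release chain inoperative [OR]: union of children's cut sets → 2 cut set(s).
Zone B fails [AND]: one cut set from each child combined → 1 × 1 = 1 cut set(s).
Zone A lost [AND]: one cut set from each child combined → 1 × 1 × 1 = 1 cut set(s).
Agent supply unavailable [OR]: union of children's cut sets → 4 cut set(s).
Detection loop down [OR]: union of children's cut sets → 3 cut set(s).
Fire suppression does not activate [OR]: union of children's cut sets → 7 cut set(s).
Minimal cut sets: {Backup agent cylinder is inoperative}; {Forward zone module offline}; {Inboard control panel is down, Main abort switch offline}; {#1 release solenoid offline, C smoke detector fails, South discharge nozzle is inoperative}; {#1 manual pull degraded}; {Pressure switch malfunctions}; {Left heat detector fails}.

7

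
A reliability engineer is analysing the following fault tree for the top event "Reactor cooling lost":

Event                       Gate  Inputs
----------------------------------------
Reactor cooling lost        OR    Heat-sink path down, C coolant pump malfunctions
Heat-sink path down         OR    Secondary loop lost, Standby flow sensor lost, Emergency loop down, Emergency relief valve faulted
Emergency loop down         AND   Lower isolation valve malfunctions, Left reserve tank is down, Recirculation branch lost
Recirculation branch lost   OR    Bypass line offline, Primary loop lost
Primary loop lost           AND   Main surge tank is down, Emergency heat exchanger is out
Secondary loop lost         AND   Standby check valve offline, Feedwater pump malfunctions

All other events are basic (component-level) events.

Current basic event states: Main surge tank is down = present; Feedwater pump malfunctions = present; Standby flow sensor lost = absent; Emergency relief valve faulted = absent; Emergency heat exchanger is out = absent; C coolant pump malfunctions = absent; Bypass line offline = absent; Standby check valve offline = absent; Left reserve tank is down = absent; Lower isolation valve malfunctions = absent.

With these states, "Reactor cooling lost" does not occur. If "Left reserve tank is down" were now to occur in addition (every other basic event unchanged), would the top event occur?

No

Counterfactual: set "Left reserve tank is down" to occurred.
Secondary loop lost [AND]: Standby check valve offline=not, Feedwater pump malfunctions=occurs → not all inputs occur → does not occur.
Primary loop lost [AND]: Main surge tank is down=occurs, Emergency heat exchanger is out=not → not all inputs occur → does not occur.
Recirculation branch lost [OR]: Bypass line offline=not, Primary loop lost=not → no input occurs → does not occur.
Emergency loop down [AND]: Lower isolation valve malfunctions=not, Left reserve tank is down=occurs, Recirculation branch lost=not → not all inputs occur → does not occur.
Heat-sink path down [OR]: Secondary loop lost=not, Standby flow sensor lost=not, Emergency loop down=not, Emergency relief valve faulted=not → no input occurs → does not occur.
Reactor cooling lost [OR]: Heat-sink path down=not, C coolant pump malfunctions=not → no input occurs → does not occur.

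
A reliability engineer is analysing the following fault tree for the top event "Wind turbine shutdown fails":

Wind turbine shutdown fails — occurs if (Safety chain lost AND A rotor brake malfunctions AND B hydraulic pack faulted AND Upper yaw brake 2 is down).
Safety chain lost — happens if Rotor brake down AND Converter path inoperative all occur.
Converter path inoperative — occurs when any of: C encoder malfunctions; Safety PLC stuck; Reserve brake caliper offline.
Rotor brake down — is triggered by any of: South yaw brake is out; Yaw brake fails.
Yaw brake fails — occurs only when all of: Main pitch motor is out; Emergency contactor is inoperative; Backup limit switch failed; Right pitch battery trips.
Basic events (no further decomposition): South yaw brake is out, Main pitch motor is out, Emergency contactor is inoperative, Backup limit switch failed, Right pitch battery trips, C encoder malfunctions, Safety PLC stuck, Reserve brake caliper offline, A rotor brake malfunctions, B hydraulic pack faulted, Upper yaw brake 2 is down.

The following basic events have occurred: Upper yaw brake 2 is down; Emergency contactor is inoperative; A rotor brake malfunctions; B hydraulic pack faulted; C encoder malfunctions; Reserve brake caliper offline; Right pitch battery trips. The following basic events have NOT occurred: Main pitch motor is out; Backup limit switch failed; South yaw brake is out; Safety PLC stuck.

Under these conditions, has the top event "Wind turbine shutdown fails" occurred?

Yaw brake fails [AND]: Main pitch motor is out=not, Emergency contactor is inoperative=occurs, Backup limit switch failed=not, Right pitch battery trips=occurs → not all inputs occur → does not occur.
Rotor brake down [OR]: South yaw brake is out=not, Yaw brake fails=not → no input occurs → does not occur.
Converter path inoperative [OR]: C encoder malfunctions=occurs, Safety PLC stuck=not, Reserve brake caliper offline=occurs → at least one input occurs → occurs.
Safety chain lost [AND]: Rotor brake down=not, Converter path inoperative=occurs → not all inputs occur → does not occur.
Wind turbine shutdown fails [AND]: Safety chain lost=not, A rotor brake malfunctions=occurs, B hydraulic pack faulted=occurs, Upper yaw brake 2 is down=occurs → not all inputs occur → does not occur.

No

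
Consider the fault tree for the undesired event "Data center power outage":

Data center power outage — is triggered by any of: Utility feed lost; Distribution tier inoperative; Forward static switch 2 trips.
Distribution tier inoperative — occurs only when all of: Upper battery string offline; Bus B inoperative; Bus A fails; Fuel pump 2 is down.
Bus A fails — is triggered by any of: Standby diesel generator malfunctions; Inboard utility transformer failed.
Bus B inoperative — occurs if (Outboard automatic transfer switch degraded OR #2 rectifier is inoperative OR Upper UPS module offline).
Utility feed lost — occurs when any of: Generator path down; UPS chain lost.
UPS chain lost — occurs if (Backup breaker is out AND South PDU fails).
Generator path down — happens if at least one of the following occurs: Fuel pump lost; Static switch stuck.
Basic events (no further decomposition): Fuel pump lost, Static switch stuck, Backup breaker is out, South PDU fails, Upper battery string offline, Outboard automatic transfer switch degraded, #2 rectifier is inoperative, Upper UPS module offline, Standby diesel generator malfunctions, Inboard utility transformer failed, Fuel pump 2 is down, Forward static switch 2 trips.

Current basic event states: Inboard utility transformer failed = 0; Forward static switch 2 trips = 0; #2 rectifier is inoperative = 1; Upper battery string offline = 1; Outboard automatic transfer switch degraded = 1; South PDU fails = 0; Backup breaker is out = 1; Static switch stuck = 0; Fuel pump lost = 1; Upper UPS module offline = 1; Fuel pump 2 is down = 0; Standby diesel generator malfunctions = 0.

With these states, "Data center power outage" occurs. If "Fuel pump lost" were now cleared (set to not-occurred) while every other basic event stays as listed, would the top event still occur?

Counterfactual: set "Fuel pump lost" to not occurred.
Generator path down [OR]: Fuel pump lost=not, Static switch stuck=not → no input occurs → does not occur.
UPS chain lost [AND]: Backup breaker is out=occurs, South PDU fails=not → not all inputs occur → does not occur.
Utility feed lost [OR]: Generator path down=not, UPS chain lost=not → no input occurs → does not occur.
Bus B inoperative [OR]: Outboard automatic transfer switch degraded=occurs, #2 rectifier is inoperative=occurs, Upper UPS module offline=occurs → at least one input occurs → occurs.
Bus A fails [OR]: Standby diesel generator malfunctions=not, Inboard utility transformer failed=not → no input occurs → does not occur.
Distribution tier inoperative [AND]: Upper battery string offline=occurs, Bus B inoperative=occurs, Bus A fails=not, Fuel pump 2 is down=not → not all inputs occur → does not occur.
Data center power outage [OR]: Utility feed lost=not, Distribution tier inoperative=not, Forward static switch 2 trips=not → no input occurs → does not occur.

No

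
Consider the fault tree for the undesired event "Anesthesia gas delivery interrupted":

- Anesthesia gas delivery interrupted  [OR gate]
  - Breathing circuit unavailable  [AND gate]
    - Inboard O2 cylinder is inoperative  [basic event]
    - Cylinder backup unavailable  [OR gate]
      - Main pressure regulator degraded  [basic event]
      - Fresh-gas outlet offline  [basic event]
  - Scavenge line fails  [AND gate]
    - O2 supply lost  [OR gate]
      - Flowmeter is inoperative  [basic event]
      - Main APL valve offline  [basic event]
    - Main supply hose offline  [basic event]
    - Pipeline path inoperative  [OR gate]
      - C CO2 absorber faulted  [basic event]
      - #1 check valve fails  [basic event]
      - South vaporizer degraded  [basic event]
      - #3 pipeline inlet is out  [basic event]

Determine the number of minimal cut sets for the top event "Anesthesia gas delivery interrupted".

10

Cylinder backup unavailable [OR]: union of children's cut sets → 2 cut set(s).
Breathing circuit unavailable [AND]: one cut set from each child combined → 1 × 2 = 2 cut set(s).
O2 supply lost [OR]: union of children's cut sets → 2 cut set(s).
Pipeline path inoperative [OR]: union of children's cut sets → 4 cut set(s).
Scavenge line fails [AND]: one cut set from each child combined → 2 × 1 × 4 = 8 cut set(s).
Anesthesia gas delivery interrupted [OR]: union of children's cut sets → 10 cut set(s).
Minimal cut sets: {Inboard O2 cylinder is inoperative, Main pressure regulator degraded}; {Fresh-gas outlet offline, Inboard O2 cylinder is inoperative}; {C CO2 absorber faulted, Flowmeter is inoperative, Main supply hose offline}; {#1 check valve fails, Flowmeter is inoperative, Main supply hose offline}; {Flowmeter is inoperative, Main supply hose offline, South vaporizer degraded}; {#3 pipeline inlet is out, Flowmeter is inoperative, Main supply hose offline}; {C CO2 absorber faulted, Main APL valve offline, Main supply hose offline}; {#1 check valve fails, Main APL valve offline, Main supply hose offline}; {Main APL valve offline, Main supply hose offline, South vaporizer degraded}; {#3 pipeline inlet is out, Main APL valve offline, Main supply hose offline}.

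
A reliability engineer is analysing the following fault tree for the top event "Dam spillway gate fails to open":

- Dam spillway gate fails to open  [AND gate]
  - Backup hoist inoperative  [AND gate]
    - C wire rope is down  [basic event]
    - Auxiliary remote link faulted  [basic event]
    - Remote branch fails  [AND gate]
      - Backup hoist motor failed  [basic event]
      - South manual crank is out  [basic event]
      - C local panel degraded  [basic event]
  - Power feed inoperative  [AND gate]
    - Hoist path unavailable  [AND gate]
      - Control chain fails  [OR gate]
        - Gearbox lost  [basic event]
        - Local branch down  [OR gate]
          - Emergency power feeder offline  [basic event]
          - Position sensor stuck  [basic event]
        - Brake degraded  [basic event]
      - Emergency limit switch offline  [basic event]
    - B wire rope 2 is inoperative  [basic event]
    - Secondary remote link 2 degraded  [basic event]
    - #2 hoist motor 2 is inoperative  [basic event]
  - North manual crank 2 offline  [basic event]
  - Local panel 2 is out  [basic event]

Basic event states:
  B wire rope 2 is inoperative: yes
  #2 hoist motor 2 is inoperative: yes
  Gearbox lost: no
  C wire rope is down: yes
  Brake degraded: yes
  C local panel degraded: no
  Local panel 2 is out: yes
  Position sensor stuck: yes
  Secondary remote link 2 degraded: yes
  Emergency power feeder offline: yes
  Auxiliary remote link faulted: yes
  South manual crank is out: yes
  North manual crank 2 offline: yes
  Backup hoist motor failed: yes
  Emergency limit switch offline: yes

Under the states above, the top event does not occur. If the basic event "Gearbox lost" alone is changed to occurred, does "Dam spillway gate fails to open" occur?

Counterfactual: set "Gearbox lost" to occurred.
Remote branch fails [AND]: Backup hoist motor failed=occurs, South manual crank is out=occurs, C local panel degraded=not → not all inputs occur → does not occur.
Backup hoist inoperative [AND]: C wire rope is down=occurs, Auxiliary remote link faulted=occurs, Remote branch fails=not → not all inputs occur → does not occur.
Local branch down [OR]: Emergency power feeder offline=occurs, Position sensor stuck=occurs → at least one input occurs → occurs.
Control chain fails [OR]: Gearbox lost=occurs, Local branch down=occurs, Brake degraded=occurs → at least one input occurs → occurs.
Hoist path unavailable [AND]: Control chain fails=occurs, Emergency limit switch offline=occurs → all inputs occur → occurs.
Power feed inoperative [AND]: Hoist path unavailable=occurs, B wire rope 2 is inoperative=occurs, Secondary remote link 2 degraded=occurs, #2 hoist motor 2 is inoperative=occurs → all inputs occur → occurs.
Dam spillway gate fails to open [AND]: Backup hoist inoperative=not, Power feed inoperative=occurs, North manual crank 2 offline=occurs, Local panel 2 is out=occurs → not all inputs occur → does not occur.

No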